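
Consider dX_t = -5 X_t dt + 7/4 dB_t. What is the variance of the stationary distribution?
lim Var(X_t) = 49/160

The OU SDE dX = -theta X dt + sigma dB admits the integrating factor exp(theta t): d(exp(theta t) X_t) = sigma exp(theta t) dB_t. Integrating from 0 to t gives X_t = x_0 * exp(-theta t) + sigma * int_0^t exp(-theta (t-s)) dB_s for any initial x_0. The Itô integral has variance (by the Itô isometry) sigma^2 * int_0^t exp(-2 theta (t - s)) ds = sigma^2 * (1 - exp(-2 theta t)) / (2 theta), independent of x_0.
With theta = 5, sigma = 7/4:
  Var(X_t) = (7/4)^2 * (1 - exp(-2*5 t)) / (2 * 5) = 49/160 - 49*exp(-10*t)/160.
As t -> infinity, exp(-2*5 t) -> 0, so the stationary variance is sigma^2 / (2 theta) = 49/160.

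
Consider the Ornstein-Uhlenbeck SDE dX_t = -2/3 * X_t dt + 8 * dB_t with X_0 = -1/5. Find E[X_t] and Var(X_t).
E[X_t] = -exp(-2*t/3)/5; Var(X_t) = 48 - 48*exp(-4*t/3)

The OU SDE dX = -theta X dt + sigma dB admits the integrating factor exp(theta t): d(exp(theta t) X_t) = sigma exp(theta t) dB_t. Integrating from 0 to t:
  X_t = x_0 * exp(-theta t) + sigma * int_0^t exp(-theta (t-s)) dB_s.
The Itô integral has mean 0 and (by the Itô isometry) variance sigma^2 * int_0^t exp(-2 theta (t - s)) ds = sigma^2 * (1 - exp(-2 theta t)) / (2 theta).
With theta = 2/3, sigma = 8, x_0 = -1/5:
  E[X_t] = -1/5 * exp(-2/3 t) = -exp(-2*t/3)/5
  Var(X_t) = (8)^2 * (1 - exp(-2*2/3 t)) / (2 * 2/3) = 48 - 48*exp(-4*t/3).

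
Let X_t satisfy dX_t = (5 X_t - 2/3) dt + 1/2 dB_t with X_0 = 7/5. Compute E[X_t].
E[X_t] = 19*exp(5*t)/15 + 2/15

Taking expectations and using E[dB_t] = 0, the mean m(t) = E[X_t] satisfies the ODE m'(t) = a m(t) + b with m(0) = x_0. With a = 5, b = -2/3, x_0 = 7/5, the solution is
  m(t) = x_0 * exp(a t) + (b/a) * (exp(a t) - 1)
       = (7/5) * exp(5 t) + ((-2/3)/5) * (exp(5 t) - 1)
       = 19*exp(5*t)/15 + 2/15.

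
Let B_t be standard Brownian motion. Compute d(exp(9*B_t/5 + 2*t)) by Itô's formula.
d(exp(9*B_t/5 + 2*t)) = (181*exp(9*B_t/5 + 2*t)/50) dt + (9*exp(9*B_t/5 + 2*t)/5) dB_t

Itô's formula for f(t, x): d f(t, B_t) = (f_t + (1/2) f_xx) dt + f_x dB_t. Compute partials of f(t, x) = exp(2*t + 9*x/5):
  f_t(t,x)  = 2*exp(2*t + 9*x/5)
  f_x(t,x)  = 9*exp(2*t + 9*x/5)/5
  f_xx(t,x) = 81*exp(2*t + 9*x/5)/25
Assemble drift = f_t + (1/2) f_xx = 181*exp(2*t + 9*x/5)/50 and diffusion = f_x = 9*exp(2*t + 9*x/5)/5. Substituting x = B_t:
  d(exp(9*B_t/5 + 2*t)) = (181*exp(9*B_t/5 + 2*t)/50) dt + (9*exp(9*B_t/5 + 2*t)/5) dB_t.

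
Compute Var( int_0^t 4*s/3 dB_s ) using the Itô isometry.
Var = 16*t^3/27

The Itô integral of a deterministic integrand f(s) has mean 0 because each increment f(s) * (B_{s+ds} - B_s) has mean 0. By the Itô isometry:
  Var( int_0^t f(s) dB_s ) = E[ (int_0^t f(s) dB_s)^2 ] = int_0^t f(s)^2 ds.
Here f(s) = 4*s/3, so f(s)^2 = 16*s^2/9. Integrate:
  int_0^t (16*s^2/9) ds = 16*t^3/27.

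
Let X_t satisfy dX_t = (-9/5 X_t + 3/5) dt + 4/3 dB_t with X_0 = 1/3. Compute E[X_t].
E[X_t] = 1/3

Taking expectations and using E[dB_t] = 0, the mean m(t) = E[X_t] satisfies the ODE m'(t) = a m(t) + b with m(0) = x_0. With a = -9/5, b = 3/5, x_0 = 1/3, the solution is
  m(t) = x_0 * exp(a t) + (b/a) * (exp(a t) - 1)
       = (1/3) * exp((-9/5) t) + ((3/5)/(-9/5)) * (exp((-9/5) t) - 1)
       = 1/3.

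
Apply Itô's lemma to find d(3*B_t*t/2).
d(3*B_t*t/2) = (3*B_t/2) dt + (3*t/2) dB_t

Itô's formula for f(t, x): d f(t, B_t) = (f_t + (1/2) f_xx) dt + f_x dB_t. Compute partials of f(t, x) = 3*t*x/2:
  f_t(t,x)  = 3*x/2
  f_x(t,x)  = 3*t/2
  f_xx(t,x) = 0
Assemble drift = f_t + (1/2) f_xx = 3*x/2 and diffusion = f_x = 3*t/2. Substituting x = B_t:
  d(3*B_t*t/2) = (3*B_t/2) dt + (3*t/2) dB_t.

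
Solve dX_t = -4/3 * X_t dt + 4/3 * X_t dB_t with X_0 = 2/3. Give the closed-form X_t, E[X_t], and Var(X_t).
X_t = 2/3 * exp((-20/9) t + (4/3) B_t); E[X_t] = 2*exp(-4*t/3)/3; Var(X_t) = (4*exp(16*t/9) - 4)*exp(-8*t/3)/9

For GBM dX = mu X dt + sigma X dB with X_0 = x_0, apply Itô to Y = log X: dY = (mu - sigma^2/2) dt + sigma dB, so Y_t = log(x_0) + (mu - sigma^2/2) t + sigma B_t and hence X_t = x_0 * exp((mu - sigma^2/2) t + sigma B_t).
With mu = -4/3, sigma = 4/3, x_0 = 2/3, this gives:
  X_t = 2/3 * exp((-20/9) * t + (4/3) * B_t).
Since sigma*B_t ~ Normal(0, sigma^2 t), E[exp(sigma*B_t)] = exp(sigma^2 t / 2); so E[X_t] = x_0 * exp((mu - sigma^2/2) t) * exp(sigma^2 t / 2) = x_0 * exp(mu t) = 2*exp(-4*t/3)/3.
Var(X_t) = E[X_t^2] - (E[X_t])^2 = x_0^2 * exp(2 mu t) * (exp(sigma^2 t) - 1) = (4*exp(16*t/9) - 4)*exp(-8*t/3)/9.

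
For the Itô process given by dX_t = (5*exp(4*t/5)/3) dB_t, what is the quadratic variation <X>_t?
<X>_t = 125*exp(8*t/5)/72 - 125/72

For an Itô process dX_t = a(t) dt + b(t) dB_t, the quadratic variation is <X>_t = int_0^t b(s)^2 ds (the drift term does not contribute). Here b(s) = 5*exp(4*s/5)/3, so
  b(s)^2 = 25*exp(8*s/5)/9.
Integrating from 0 to t:
  <X>_t = int_0^t (25*exp(8*s/5)/9) ds = 125*exp(8*t/5)/72 - 125/72.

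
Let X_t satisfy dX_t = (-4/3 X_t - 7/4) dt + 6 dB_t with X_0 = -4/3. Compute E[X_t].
E[X_t] = -21/16 - exp(-4*t/3)/48

Taking expectations and using E[dB_t] = 0, the mean m(t) = E[X_t] satisfies the ODE m'(t) = a m(t) + b with m(0) = x_0. With a = -4/3, b = -7/4, x_0 = -4/3, the solution is
  m(t) = x_0 * exp(a t) + (b/a) * (exp(a t) - 1)
       = (-4/3) * exp((-4/3) t) + ((-7/4)/(-4/3)) * (exp((-4/3) t) - 1)
       = -21/16 - exp(-4*t/3)/48.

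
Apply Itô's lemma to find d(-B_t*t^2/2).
d(-B_t*t^2/2) = (-B_t*t) dt + (-t^2/2) dB_t

Itô's formula for f(t, x): d f(t, B_t) = (f_t + (1/2) f_xx) dt + f_x dB_t. Compute partials of f(t, x) = -t^2*x/2:
  f_t(t,x)  = -t*x
  f_x(t,x)  = -t^2/2
  f_xx(t,x) = 0
Assemble drift = f_t + (1/2) f_xx = -t*x and diffusion = f_x = -t^2/2. Substituting x = B_t:
  d(-B_t*t^2/2) = (-B_t*t) dt + (-t^2/2) dB_t.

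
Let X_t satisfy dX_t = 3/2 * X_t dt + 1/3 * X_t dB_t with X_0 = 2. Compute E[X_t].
E[X_t] = 2*exp(3*t/2)

For GBM dX = mu X dt + sigma X dB with X_0 = x_0, apply Itô to Y = log X: dY = (mu - sigma^2/2) dt + sigma dB, so Y_t = log(x_0) + (mu - sigma^2/2) t + sigma B_t and hence X_t = x_0 * exp((mu - sigma^2/2) t + sigma B_t).
With mu = 3/2, sigma = 1/3, x_0 = 2, this gives:
  X_t = 2 * exp((13/9) * t + (1/3) * B_t).
Since sigma*B_t ~ Normal(0, sigma^2 t), E[exp(sigma*B_t)] = exp(sigma^2 t / 2); so E[X_t] = x_0 * exp((mu - sigma^2/2) t) * exp(sigma^2 t / 2) = x_0 * exp(mu t) = 2*exp(3*t/2).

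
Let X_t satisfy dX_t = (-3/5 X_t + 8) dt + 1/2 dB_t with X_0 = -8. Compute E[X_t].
E[X_t] = 40/3 - 64*exp(-3*t/5)/3

Taking expectations and using E[dB_t] = 0, the mean m(t) = E[X_t] satisfies the ODE m'(t) = a m(t) + b with m(0) = x_0. With a = -3/5, b = 8, x_0 = -8, the solution is
  m(t) = x_0 * exp(a t) + (b/a) * (exp(a t) - 1)
       = (-8) * exp((-3/5) t) + (8/(-3/5)) * (exp((-3/5) t) - 1)
       = 40/3 - 64*exp(-3*t/5)/3.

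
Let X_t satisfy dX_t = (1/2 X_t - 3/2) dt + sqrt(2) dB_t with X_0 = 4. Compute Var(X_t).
Var(X_t) = 2*exp(t) - 2

The variance V(t) = Var(X_t) satisfies V'(t) = 2 a V(t) + c^2 with V(0) = 0 (drift coefficient is linear in X, diffusion is constant). With a = 1/2, c = sqrt(2), the solution is
  V(t) = (c^2 / (2 a)) * (exp(2 a t) - 1)
       = (sqrt(2)^2 / (2*(1/2))) * (exp(1 t) - 1)
       = 2*exp(t) - 2.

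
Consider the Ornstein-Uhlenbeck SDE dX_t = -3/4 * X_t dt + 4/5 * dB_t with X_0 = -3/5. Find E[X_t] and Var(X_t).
E[X_t] = -3*exp(-3*t/4)/5; Var(X_t) = 32/75 - 32*exp(-3*t/2)/75

The OU SDE dX = -theta X dt + sigma dB admits the integrating factor exp(theta t): d(exp(theta t) X_t) = sigma exp(theta t) dB_t. Integrating from 0 to t:
  X_t = x_0 * exp(-theta t) + sigma * int_0^t exp(-theta (t-s)) dB_s.
The Itô integral has mean 0 and (by the Itô isometry) variance sigma^2 * int_0^t exp(-2 theta (t - s)) ds = sigma^2 * (1 - exp(-2 theta t)) / (2 theta).
With theta = 3/4, sigma = 4/5, x_0 = -3/5:
  E[X_t] = -3/5 * exp(-3/4 t) = -3*exp(-3*t/4)/5
  Var(X_t) = (4/5)^2 * (1 - exp(-2*3/4 t)) / (2 * 3/4) = 32/75 - 32*exp(-3*t/2)/75.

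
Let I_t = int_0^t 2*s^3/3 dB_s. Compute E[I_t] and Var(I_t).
E[I_t] = 0; Var(I_t) = 4*t^7/63

The Itô integral of a deterministic integrand f(s) has mean 0 because each increment f(s) * (B_{s+ds} - B_s) has mean 0. By the Itô isometry:
  Var( int_0^t f(s) dB_s ) = E[ (int_0^t f(s) dB_s)^2 ] = int_0^t f(s)^2 ds.
Here f(s) = 2*s^3/3, so f(s)^2 = 4*s^6/9. Integrate:
  int_0^t (4*s^6/9) ds = 4*t^7/63.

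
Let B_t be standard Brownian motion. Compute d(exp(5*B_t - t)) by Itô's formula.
d(exp(5*B_t - t)) = (23*exp(5*B_t - t)/2) dt + (5*exp(5*B_t - t)) dB_t

Itô's formula for f(t, x): d f(t, B_t) = (f_t + (1/2) f_xx) dt + f_x dB_t. Compute partials of f(t, x) = exp(-t + 5*x):
  f_t(t,x)  = -exp(-t + 5*x)
  f_x(t,x)  = 5*exp(-t + 5*x)
  f_xx(t,x) = 25*exp(-t + 5*x)
Assemble drift = f_t + (1/2) f_xx = 23*exp(-t + 5*x)/2 and diffusion = f_x = 5*exp(-t + 5*x). Substituting x = B_t:
  d(exp(5*B_t - t)) = (23*exp(5*B_t - t)/2) dt + (5*exp(5*B_t - t)) dB_t.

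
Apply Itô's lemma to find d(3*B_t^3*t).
d(3*B_t^3*t) = (3*B_t*(B_t^2 + 3*t)) dt + (9*B_t^2*t) dB_t

Itô's formula for f(t, x): d f(t, B_t) = (f_t + (1/2) f_xx) dt + f_x dB_t. Compute partials of f(t, x) = 3*t*x^3:
  f_t(t,x)  = 3*x^3
  f_x(t,x)  = 9*t*x^2
  f_xx(t,x) = 18*t*x
Assemble drift = f_t + (1/2) f_xx = 3*x*(3*t + x^2) and diffusion = f_x = 9*t*x^2. Substituting x = B_t:
  d(3*B_t^3*t) = (3*B_t*(B_t^2 + 3*t)) dt + (9*B_t^2*t) dB_t.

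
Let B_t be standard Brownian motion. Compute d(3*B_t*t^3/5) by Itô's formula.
d(3*B_t*t^3/5) = (9*B_t*t^2/5) dt + (3*t^3/5) dB_t

Itô's formula for f(t, x): d f(t, B_t) = (f_t + (1/2) f_xx) dt + f_x dB_t. Compute partials of f(t, x) = 3*t^3*x/5:
  f_t(t,x)  = 9*t^2*x/5
  f_x(t,x)  = 3*t^3/5
  f_xx(t,x) = 0
Assemble drift = f_t + (1/2) f_xx = 9*t^2*x/5 and diffusion = f_x = 3*t^3/5. Substituting x = B_t:
  d(3*B_t*t^3/5) = (9*B_t*t^2/5) dt + (3*t^3/5) dB_t.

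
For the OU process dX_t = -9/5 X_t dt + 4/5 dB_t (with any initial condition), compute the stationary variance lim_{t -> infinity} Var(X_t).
lim Var(X_t) = 8/45

The OU SDE dX = -theta X dt + sigma dB admits the integrating factor exp(theta t): d(exp(theta t) X_t) = sigma exp(theta t) dB_t. Integrating from 0 to t gives X_t = x_0 * exp(-theta t) + sigma * int_0^t exp(-theta (t-s)) dB_s for any initial x_0. The Itô integral has variance (by the Itô isometry) sigma^2 * int_0^t exp(-2 theta (t - s)) ds = sigma^2 * (1 - exp(-2 theta t)) / (2 theta), independent of x_0.
With theta = 9/5, sigma = 4/5:
  Var(X_t) = (4/5)^2 * (1 - exp(-2*9/5 t)) / (2 * 9/5) = 8/45 - 8*exp(-18*t/5)/45.
As t -> infinity, exp(-2*9/5 t) -> 0, so the stationary variance is sigma^2 / (2 theta) = 8/45.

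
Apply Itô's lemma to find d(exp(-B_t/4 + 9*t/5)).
d(exp(-B_t/4 + 9*t/5)) = (293*exp(-B_t/4 + 9*t/5)/160) dt + (-exp(-B_t/4 + 9*t/5)/4) dB_t

Itô's formula for f(t, x): d f(t, B_t) = (f_t + (1/2) f_xx) dt + f_x dB_t. Compute partials of f(t, x) = exp(9*t/5 - x/4):
  f_t(t,x)  = 9*exp(9*t/5 - x/4)/5
  f_x(t,x)  = -exp(9*t/5 - x/4)/4
  f_xx(t,x) = exp(9*t/5 - x/4)/16
Assemble drift = f_t + (1/2) f_xx = 293*exp(9*t/5 - x/4)/160 and diffusion = f_x = -exp(9*t/5 - x/4)/4. Substituting x = B_t:
  d(exp(-B_t/4 + 9*t/5)) = (293*exp(-B_t/4 + 9*t/5)/160) dt + (-exp(-B_t/4 + 9*t/5)/4) dB_t.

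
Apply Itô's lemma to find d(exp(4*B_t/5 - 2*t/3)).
d(exp(4*B_t/5 - 2*t/3)) = (-26*exp(4*B_t/5 - 2*t/3)/75) dt + (4*exp(4*B_t/5 - 2*t/3)/5) dB_t

Itô's formula for f(t, x): d f(t, B_t) = (f_t + (1/2) f_xx) dt + f_x dB_t. Compute partials of f(t, x) = exp(-2*t/3 + 4*x/5):
  f_t(t,x)  = -2*exp(-2*t/3 + 4*x/5)/3
  f_x(t,x)  = 4*exp(-2*t/3 + 4*x/5)/5
  f_xx(t,x) = 16*exp(-2*t/3 + 4*x/5)/25
Assemble drift = f_t + (1/2) f_xx = -26*exp(-2*t/3 + 4*x/5)/75 and diffusion = f_x = 4*exp(-2*t/3 + 4*x/5)/5. Substituting x = B_t:
  d(exp(4*B_t/5 - 2*t/3)) = (-26*exp(4*B_t/5 - 2*t/3)/75) dt + (4*exp(4*B_t/5 - 2*t/3)/5) dB_t.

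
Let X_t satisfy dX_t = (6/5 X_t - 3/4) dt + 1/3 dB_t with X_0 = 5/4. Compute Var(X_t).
Var(X_t) = 5*exp(12*t/5)/108 - 5/108

The variance V(t) = Var(X_t) satisfies V'(t) = 2 a V(t) + c^2 with V(0) = 0 (drift coefficient is linear in X, diffusion is constant). With a = 6/5, c = 1/3, the solution is
  V(t) = (c^2 / (2 a)) * (exp(2 a t) - 1)
       = ((1/3)^2 / (2*(6/5))) * (exp((12/5) t) - 1)
       = 5*exp(12*t/5)/108 - 5/108.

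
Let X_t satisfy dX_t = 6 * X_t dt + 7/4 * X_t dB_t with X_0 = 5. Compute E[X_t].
E[X_t] = 5*exp(6*t)

For GBM dX = mu X dt + sigma X dB with X_0 = x_0, apply Itô to Y = log X: dY = (mu - sigma^2/2) dt + sigma dB, so Y_t = log(x_0) + (mu - sigma^2/2) t + sigma B_t and hence X_t = x_0 * exp((mu - sigma^2/2) t + sigma B_t).
With mu = 6, sigma = 7/4, x_0 = 5, this gives:
  X_t = 5 * exp((143/32) * t + (7/4) * B_t).
Since sigma*B_t ~ Normal(0, sigma^2 t), E[exp(sigma*B_t)] = exp(sigma^2 t / 2); so E[X_t] = x_0 * exp((mu - sigma^2/2) t) * exp(sigma^2 t / 2) = x_0 * exp(mu t) = 5*exp(6*t).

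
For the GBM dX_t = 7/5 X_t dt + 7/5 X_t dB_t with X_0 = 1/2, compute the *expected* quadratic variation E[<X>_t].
E[<X>_t] = 7*exp(119*t/25)/68 - 7/68

<X>_t = int_0^t ((7/5) * X_s)^2 ds. Taking expectation inside the integral: E[<X>_t] = (7/5)^2 * int_0^t E[X_s^2] ds. For GBM, E[X_s^2] = x_0^2 * exp((2 mu + sigma^2) s). Integrating:
  E[<X>_t] = (7/5)^2 * (1/2)^2 * (exp((2*(7/5) + (7/5)^2) t) - 1) / (2*(7/5) + (7/5)^2)
           = (7/5)^2 * (1/2)^2 * (exp((119/25) t) - 1) / (119/25) = 7*exp(119*t/25)/68 - 7/68.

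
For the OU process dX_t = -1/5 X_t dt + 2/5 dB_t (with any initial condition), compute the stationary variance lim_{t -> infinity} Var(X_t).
lim Var(X_t) = 2/5

The OU SDE dX = -theta X dt + sigma dB admits the integrating factor exp(theta t): d(exp(theta t) X_t) = sigma exp(theta t) dB_t. Integrating from 0 to t gives X_t = x_0 * exp(-theta t) + sigma * int_0^t exp(-theta (t-s)) dB_s for any initial x_0. The Itô integral has variance (by the Itô isometry) sigma^2 * int_0^t exp(-2 theta (t - s)) ds = sigma^2 * (1 - exp(-2 theta t)) / (2 theta), independent of x_0.
With theta = 1/5, sigma = 2/5:
  Var(X_t) = (2/5)^2 * (1 - exp(-2*1/5 t)) / (2 * 1/5) = 2/5 - 2*exp(-2*t/5)/5.
As t -> infinity, exp(-2*1/5 t) -> 0, so the stationary variance is sigma^2 / (2 theta) = 2/5.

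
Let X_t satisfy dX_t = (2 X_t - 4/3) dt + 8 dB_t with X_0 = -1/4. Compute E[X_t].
E[X_t] = 2/3 - 11*exp(2*t)/12

Taking expectations and using E[dB_t] = 0, the mean m(t) = E[X_t] satisfies the ODE m'(t) = a m(t) + b with m(0) = x_0. With a = 2, b = -4/3, x_0 = -1/4, the solution is
  m(t) = x_0 * exp(a t) + (b/a) * (exp(a t) - 1)
       = (-1/4) * exp(2 t) + ((-4/3)/2) * (exp(2 t) - 1)
       = 2/3 - 11*exp(2*t)/12.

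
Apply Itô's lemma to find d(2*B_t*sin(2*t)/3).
d(2*B_t*sin(2*t)/3) = (4*B_t*cos(2*t)/3) dt + (2*sin(2*t)/3) dB_t

Itô's formula for f(t, x): d f(t, B_t) = (f_t + (1/2) f_xx) dt + f_x dB_t. Compute partials of f(t, x) = 2*x*sin(2*t)/3:
  f_t(t,x)  = 4*x*cos(2*t)/3
  f_x(t,x)  = 2*sin(2*t)/3
  f_xx(t,x) = 0
Assemble drift = f_t + (1/2) f_xx = 4*x*cos(2*t)/3 and diffusion = f_x = 2*sin(2*t)/3. Substituting x = B_t:
  d(2*B_t*sin(2*t)/3) = (4*B_t*cos(2*t)/3) dt + (2*sin(2*t)/3) dB_t.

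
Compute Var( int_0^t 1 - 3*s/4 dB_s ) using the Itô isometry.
Var = t*(3*t^2 - 12*t + 16)/16

The Itô integral of a deterministic integrand f(s) has mean 0 because each increment f(s) * (B_{s+ds} - B_s) has mean 0. By the Itô isometry:
  Var( int_0^t f(s) dB_s ) = E[ (int_0^t f(s) dB_s)^2 ] = int_0^t f(s)^2 ds.
Here f(s) = 1 - 3*s/4, so f(s)^2 = (3*s - 4)^2/16. Integrate:
  int_0^t ((3*s - 4)^2/16) ds = t*(3*t^2 - 12*t + 16)/16.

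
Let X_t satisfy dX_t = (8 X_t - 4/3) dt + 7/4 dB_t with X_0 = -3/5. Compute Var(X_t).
Var(X_t) = 49*exp(16*t)/256 - 49/256

The variance V(t) = Var(X_t) satisfies V'(t) = 2 a V(t) + c^2 with V(0) = 0 (drift coefficient is linear in X, diffusion is constant). With a = 8, c = 7/4, the solution is
  V(t) = (c^2 / (2 a)) * (exp(2 a t) - 1)
       = ((7/4)^2 / (2*8)) * (exp(16 t) - 1)
       = 49*exp(16*t)/256 - 49/256.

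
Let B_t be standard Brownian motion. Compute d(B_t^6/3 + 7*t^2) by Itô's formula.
d(B_t^6/3 + 7*t^2) = (5*B_t^4 + 14*t) dt + (2*B_t^5) dB_t

Itô's formula for f(t, x): d f(t, B_t) = (f_t + (1/2) f_xx) dt + f_x dB_t. Compute partials of f(t, x) = 7*t^2 + x^6/3:
  f_t(t,x)  = 14*t
  f_x(t,x)  = 2*x^5
  f_xx(t,x) = 10*x^4
Assemble drift = f_t + (1/2) f_xx = 14*t + 5*x^4 and diffusion = f_x = 2*x^5. Substituting x = B_t:
  d(B_t^6/3 + 7*t^2) = (5*B_t^4 + 14*t) dt + (2*B_t^5) dB_t.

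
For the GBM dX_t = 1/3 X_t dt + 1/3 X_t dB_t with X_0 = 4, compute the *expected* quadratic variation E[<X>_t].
E[<X>_t] = 16*exp(7*t/9)/7 - 16/7

<X>_t = int_0^t ((1/3) * X_s)^2 ds. Taking expectation inside the integral: E[<X>_t] = (1/3)^2 * int_0^t E[X_s^2] ds. For GBM, E[X_s^2] = x_0^2 * exp((2 mu + sigma^2) s). Integrating:
  E[<X>_t] = (1/3)^2 * 4^2 * (exp((2*(1/3) + (1/3)^2) t) - 1) / (2*(1/3) + (1/3)^2)
           = (1/3)^2 * 4^2 * (exp((7/9) t) - 1) / (7/9) = 16*exp(7*t/9)/7 - 16/7.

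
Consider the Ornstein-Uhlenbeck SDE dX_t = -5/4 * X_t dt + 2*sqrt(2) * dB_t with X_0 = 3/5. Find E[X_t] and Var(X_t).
E[X_t] = 3*exp(-5*t/4)/5; Var(X_t) = 16/5 - 16*exp(-5*t/2)/5

The OU SDE dX = -theta X dt + sigma dB admits the integrating factor exp(theta t): d(exp(theta t) X_t) = sigma exp(theta t) dB_t. Integrating from 0 to t:
  X_t = x_0 * exp(-theta t) + sigma * int_0^t exp(-theta (t-s)) dB_s.
The Itô integral has mean 0 and (by the Itô isometry) variance sigma^2 * int_0^t exp(-2 theta (t - s)) ds = sigma^2 * (1 - exp(-2 theta t)) / (2 theta).
With theta = 5/4, sigma = 2*sqrt(2), x_0 = 3/5:
  E[X_t] = 3/5 * exp(-5/4 t) = 3*exp(-5*t/4)/5
  Var(X_t) = (2*sqrt(2))^2 * (1 - exp(-2*5/4 t)) / (2 * 5/4) = 16/5 - 16*exp(-5*t/2)/5.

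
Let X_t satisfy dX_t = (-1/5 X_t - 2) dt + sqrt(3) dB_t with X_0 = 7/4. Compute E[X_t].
E[X_t] = -10 + 47*exp(-t/5)/4

Taking expectations and using E[dB_t] = 0, the mean m(t) = E[X_t] satisfies the ODE m'(t) = a m(t) + b with m(0) = x_0. With a = -1/5, b = -2, x_0 = 7/4, the solution is
  m(t) = x_0 * exp(a t) + (b/a) * (exp(a t) - 1)
       = (7/4) * exp((-1/5) t) + ((-2)/(-1/5)) * (exp((-1/5) t) - 1)
       = -10 + 47*exp(-t/5)/4.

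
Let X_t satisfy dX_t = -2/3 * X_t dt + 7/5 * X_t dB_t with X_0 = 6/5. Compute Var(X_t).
Var(X_t) = (36*exp(49*t/25) - 36)*exp(-4*t/3)/25

For GBM dX = mu X dt + sigma X dB with X_0 = x_0, apply Itô to Y = log X: dY = (mu - sigma^2/2) dt + sigma dB, so Y_t = log(x_0) + (mu - sigma^2/2) t + sigma B_t and hence X_t = x_0 * exp((mu - sigma^2/2) t + sigma B_t).
With mu = -2/3, sigma = 7/5, x_0 = 6/5, this gives:
  X_t = 6/5 * exp((-247/150) * t + (7/5) * B_t).
Since sigma*B_t ~ Normal(0, sigma^2 t), E[exp(sigma*B_t)] = exp(sigma^2 t / 2); so E[X_t] = x_0 * exp((mu - sigma^2/2) t) * exp(sigma^2 t / 2) = x_0 * exp(mu t) = 6*exp(-2*t/3)/5.
Var(X_t) = E[X_t^2] - (E[X_t])^2 = x_0^2 * exp(2 mu t) * (exp(sigma^2 t) - 1) = (36*exp(49*t/25) - 36)*exp(-4*t/3)/25.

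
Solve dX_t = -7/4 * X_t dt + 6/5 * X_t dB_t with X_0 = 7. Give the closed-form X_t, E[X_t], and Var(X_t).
X_t = 7 * exp((-247/100) t + (6/5) B_t); E[X_t] = 7*exp(-7*t/4); Var(X_t) = (49*exp(36*t/25) - 49)*exp(-7*t/2)

For GBM dX = mu X dt + sigma X dB with X_0 = x_0, apply Itô to Y = log X: dY = (mu - sigma^2/2) dt + sigma dB, so Y_t = log(x_0) + (mu - sigma^2/2) t + sigma B_t and hence X_t = x_0 * exp((mu - sigma^2/2) t + sigma B_t).
With mu = -7/4, sigma = 6/5, x_0 = 7, this gives:
  X_t = 7 * exp((-247/100) * t + (6/5) * B_t).
Since sigma*B_t ~ Normal(0, sigma^2 t), E[exp(sigma*B_t)] = exp(sigma^2 t / 2); so E[X_t] = x_0 * exp((mu - sigma^2/2) t) * exp(sigma^2 t / 2) = x_0 * exp(mu t) = 7*exp(-7*t/4).
Var(X_t) = E[X_t^2] - (E[X_t])^2 = x_0^2 * exp(2 mu t) * (exp(sigma^2 t) - 1) = (49*exp(36*t/25) - 49)*exp(-7*t/2).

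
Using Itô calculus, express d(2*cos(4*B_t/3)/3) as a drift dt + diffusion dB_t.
d(2*cos(4*B_t/3)/3) = (-16*cos(4*B_t/3)/27) dt + (-8*sin(4*B_t/3)/9) dB_t

Itô's formula for f(B_t) gives d f(B_t) = f'(B_t) dB_t + (1/2) f''(B_t) dt. Compute derivatives of f(x) = 2*cos(4*x/3)/3:
  f'(x)  = -8*sin(4*x/3)/9
  f''(x) = -32*cos(4*x/3)/27
Substitute x = B_t and multiply the f'' term by 1/2:
  drift     = (1/2) * (-32*cos(4*x/3)/27) evaluated at B_t = -16*cos(4*B_t/3)/27
  diffusion = (-8*sin(4*x/3)/9) evaluated at B_t = -8*sin(4*B_t/3)/9
Therefore d(2*cos(4*B_t/3)/3) = (-16*cos(4*B_t/3)/27) dt + (-8*sin(4*B_t/3)/9) dB_t.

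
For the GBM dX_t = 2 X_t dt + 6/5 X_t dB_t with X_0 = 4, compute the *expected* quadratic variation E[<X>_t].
E[<X>_t] = 72*exp(136*t/25)/17 - 72/17

<X>_t = int_0^t ((6/5) * X_s)^2 ds. Taking expectation inside the integral: E[<X>_t] = (6/5)^2 * int_0^t E[X_s^2] ds. For GBM, E[X_s^2] = x_0^2 * exp((2 mu + sigma^2) s). Integrating:
  E[<X>_t] = (6/5)^2 * 4^2 * (exp((2*2 + (6/5)^2) t) - 1) / (2*2 + (6/5)^2)
           = (6/5)^2 * 4^2 * (exp((136/25) t) - 1) / (136/25) = 72*exp(136*t/25)/17 - 72/17.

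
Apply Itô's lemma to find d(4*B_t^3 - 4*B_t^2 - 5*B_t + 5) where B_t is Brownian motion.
d(4*B_t^3 - 4*B_t^2 - 5*B_t + 5) = (12*B_t - 4) dt + (12*B_t^2 - 8*B_t - 5) dB_t

Itô's formula for f(B_t) gives d f(B_t) = f'(B_t) dB_t + (1/2) f''(B_t) dt. Compute derivatives of f(x) = 4*x^3 - 4*x^2 - 5*x + 5:
  f'(x)  = 12*x^2 - 8*x - 5
  f''(x) = 24*x - 8
Substitute x = B_t and multiply the f'' term by 1/2:
  drift     = (1/2) * (24*x - 8) evaluated at B_t = 12*B_t - 4
  diffusion = (12*x^2 - 8*x - 5) evaluated at B_t = 12*B_t^2 - 8*B_t - 5
Therefore d(4*B_t^3 - 4*B_t^2 - 5*B_t + 5) = (12*B_t - 4) dt + (12*B_t^2 - 8*B_t - 5) dB_t.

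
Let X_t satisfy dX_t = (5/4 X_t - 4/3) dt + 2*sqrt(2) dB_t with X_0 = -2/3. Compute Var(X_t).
Var(X_t) = 16*exp(5*t/2)/5 - 16/5

The variance V(t) = Var(X_t) satisfies V'(t) = 2 a V(t) + c^2 with V(0) = 0 (drift coefficient is linear in X, diffusion is constant). With a = 5/4, c = 2*sqrt(2), the solution is
  V(t) = (c^2 / (2 a)) * (exp(2 a t) - 1)
       = ((2*sqrt(2))^2 / (2*(5/4))) * (exp((5/2) t) - 1)
       = 16*exp(5*t/2)/5 - 16/5.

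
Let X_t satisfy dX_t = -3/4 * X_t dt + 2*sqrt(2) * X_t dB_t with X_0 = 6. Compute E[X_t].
E[X_t] = 6*exp(-3*t/4)

For GBM dX = mu X dt + sigma X dB with X_0 = x_0, apply Itô to Y = log X: dY = (mu - sigma^2/2) dt + sigma dB, so Y_t = log(x_0) + (mu - sigma^2/2) t + sigma B_t and hence X_t = x_0 * exp((mu - sigma^2/2) t + sigma B_t).
With mu = -3/4, sigma = 2*sqrt(2), x_0 = 6, this gives:
  X_t = 6 * exp((-19/4) * t + (2*sqrt(2)) * B_t).
Since sigma*B_t ~ Normal(0, sigma^2 t), E[exp(sigma*B_t)] = exp(sigma^2 t / 2); so E[X_t] = x_0 * exp((mu - sigma^2/2) t) * exp(sigma^2 t / 2) = x_0 * exp(mu t) = 6*exp(-3*t/4).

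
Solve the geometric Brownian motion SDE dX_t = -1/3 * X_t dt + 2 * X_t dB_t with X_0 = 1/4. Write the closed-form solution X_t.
X_t = 1/4 * exp((-7/3) * t + (2) * B_t)

For GBM dX = mu X dt + sigma X dB with X_0 = x_0, apply Itô to Y = log X: dY = (mu - sigma^2/2) dt + sigma dB, so Y_t = log(x_0) + (mu - sigma^2/2) t + sigma B_t and hence X_t = x_0 * exp((mu - sigma^2/2) t + sigma B_t).
With mu = -1/3, sigma = 2, x_0 = 1/4, this gives:
  X_t = 1/4 * exp((-7/3) * t + (2) * B_t).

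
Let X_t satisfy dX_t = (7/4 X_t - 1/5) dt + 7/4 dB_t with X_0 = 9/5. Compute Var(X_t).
Var(X_t) = 7*exp(7*t/2)/8 - 7/8

The variance V(t) = Var(X_t) satisfies V'(t) = 2 a V(t) + c^2 with V(0) = 0 (drift coefficient is linear in X, diffusion is constant). With a = 7/4, c = 7/4, the solution is
  V(t) = (c^2 / (2 a)) * (exp(2 a t) - 1)
       = ((7/4)^2 / (2*(7/4))) * (exp((7/2) t) - 1)
       = 7*exp(7*t/2)/8 - 7/8.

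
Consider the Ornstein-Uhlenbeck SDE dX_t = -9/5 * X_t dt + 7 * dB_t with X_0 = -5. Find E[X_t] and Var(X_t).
E[X_t] = -5*exp(-9*t/5); Var(X_t) = 245/18 - 245*exp(-18*t/5)/18

The OU SDE dX = -theta X dt + sigma dB admits the integrating factor exp(theta t): d(exp(theta t) X_t) = sigma exp(theta t) dB_t. Integrating from 0 to t:
  X_t = x_0 * exp(-theta t) + sigma * int_0^t exp(-theta (t-s)) dB_s.
The Itô integral has mean 0 and (by the Itô isometry) variance sigma^2 * int_0^t exp(-2 theta (t - s)) ds = sigma^2 * (1 - exp(-2 theta t)) / (2 theta).
With theta = 9/5, sigma = 7, x_0 = -5:
  E[X_t] = -5 * exp(-9/5 t) = -5*exp(-9*t/5)
  Var(X_t) = (7)^2 * (1 - exp(-2*9/5 t)) / (2 * 9/5) = 245/18 - 245*exp(-18*t/5)/18.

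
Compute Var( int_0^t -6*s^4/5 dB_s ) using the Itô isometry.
Var = 4*t^9/25

The Itô integral of a deterministic integrand f(s) has mean 0 because each increment f(s) * (B_{s+ds} - B_s) has mean 0. By the Itô isometry:
  Var( int_0^t f(s) dB_s ) = E[ (int_0^t f(s) dB_s)^2 ] = int_0^t f(s)^2 ds.
Here f(s) = -6*s^4/5, so f(s)^2 = 36*s^8/25. Integrate:
  int_0^t (36*s^8/25) ds = 4*t^9/25.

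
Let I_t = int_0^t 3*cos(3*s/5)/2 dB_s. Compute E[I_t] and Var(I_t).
E[I_t] = 0; Var(I_t) = 9*t/8 + 15*sin(6*t/5)/16

The Itô integral of a deterministic integrand f(s) has mean 0 because each increment f(s) * (B_{s+ds} - B_s) has mean 0. By the Itô isometry:
  Var( int_0^t f(s) dB_s ) = E[ (int_0^t f(s) dB_s)^2 ] = int_0^t f(s)^2 ds.
Here f(s) = 3*cos(3*s/5)/2, so f(s)^2 = 9*cos(3*s/5)^2/4. Integrate:
  int_0^t (9*cos(3*s/5)^2/4) ds = 9*t/8 + 15*sin(6*t/5)/16.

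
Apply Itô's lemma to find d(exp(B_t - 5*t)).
d(exp(B_t - 5*t)) = (-9*exp(B_t - 5*t)/2) dt + (exp(B_t - 5*t)) dB_t

Itô's formula for f(t, x): d f(t, B_t) = (f_t + (1/2) f_xx) dt + f_x dB_t. Compute partials of f(t, x) = exp(-5*t + x):
  f_t(t,x)  = -5*exp(-5*t + x)
  f_x(t,x)  = exp(-5*t + x)
  f_xx(t,x) = exp(-5*t + x)
Assemble drift = f_t + (1/2) f_xx = -9*exp(-5*t + x)/2 and diffusion = f_x = exp(-5*t + x). Substituting x = B_t:
  d(exp(B_t - 5*t)) = (-9*exp(B_t - 5*t)/2) dt + (exp(B_t - 5*t)) dB_t.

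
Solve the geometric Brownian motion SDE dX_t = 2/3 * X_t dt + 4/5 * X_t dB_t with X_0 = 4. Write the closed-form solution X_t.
X_t = 4 * exp((26/75) * t + (4/5) * B_t)

For GBM dX = mu X dt + sigma X dB with X_0 = x_0, apply Itô to Y = log X: dY = (mu - sigma^2/2) dt + sigma dB, so Y_t = log(x_0) + (mu - sigma^2/2) t + sigma B_t and hence X_t = x_0 * exp((mu - sigma^2/2) t + sigma B_t).
With mu = 2/3, sigma = 4/5, x_0 = 4, this gives:
  X_t = 4 * exp((26/75) * t + (4/5) * B_t).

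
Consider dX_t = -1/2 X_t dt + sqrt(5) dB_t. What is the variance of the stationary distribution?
lim Var(X_t) = 5

The OU SDE dX = -theta X dt + sigma dB admits the integrating factor exp(theta t): d(exp(theta t) X_t) = sigma exp(theta t) dB_t. Integrating from 0 to t gives X_t = x_0 * exp(-theta t) + sigma * int_0^t exp(-theta (t-s)) dB_s for any initial x_0. The Itô integral has variance (by the Itô isometry) sigma^2 * int_0^t exp(-2 theta (t - s)) ds = sigma^2 * (1 - exp(-2 theta t)) / (2 theta), independent of x_0.
With theta = 1/2, sigma = sqrt(5):
  Var(X_t) = (sqrt(5))^2 * (1 - exp(-2*1/2 t)) / (2 * 1/2) = 5 - 5*exp(-t).
As t -> infinity, exp(-2*1/2 t) -> 0, so the stationary variance is sigma^2 / (2 theta) = 5.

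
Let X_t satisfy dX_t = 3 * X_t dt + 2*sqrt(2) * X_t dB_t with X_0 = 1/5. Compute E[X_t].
E[X_t] = exp(3*t)/5

For GBM dX = mu X dt + sigma X dB with X_0 = x_0, apply Itô to Y = log X: dY = (mu - sigma^2/2) dt + sigma dB, so Y_t = log(x_0) + (mu - sigma^2/2) t + sigma B_t and hence X_t = x_0 * exp((mu - sigma^2/2) t + sigma B_t).
With mu = 3, sigma = 2*sqrt(2), x_0 = 1/5, this gives:
  X_t = 1/5 * exp((-1) * t + (2*sqrt(2)) * B_t).
Since sigma*B_t ~ Normal(0, sigma^2 t), E[exp(sigma*B_t)] = exp(sigma^2 t / 2); so E[X_t] = x_0 * exp((mu - sigma^2/2) t) * exp(sigma^2 t / 2) = x_0 * exp(mu t) = exp(3*t)/5.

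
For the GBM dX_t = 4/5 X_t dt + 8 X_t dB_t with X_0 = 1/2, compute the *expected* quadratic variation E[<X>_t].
E[<X>_t] = 10*exp(328*t/5)/41 - 10/41

<X>_t = int_0^t (8 * X_s)^2 ds. Taking expectation inside the integral: E[<X>_t] = 8^2 * int_0^t E[X_s^2] ds. For GBM, E[X_s^2] = x_0^2 * exp((2 mu + sigma^2) s). Integrating:
  E[<X>_t] = 8^2 * (1/2)^2 * (exp((2*(4/5) + 8^2) t) - 1) / (2*(4/5) + 8^2)
           = 8^2 * (1/2)^2 * (exp((328/5) t) - 1) / (328/5) = 10*exp(328*t/5)/41 - 10/41.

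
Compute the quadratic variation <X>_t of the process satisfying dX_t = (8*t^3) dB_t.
<X>_t = 64*t^7/7

For an Itô process dX_t = a(t) dt + b(t) dB_t, the quadratic variation is <X>_t = int_0^t b(s)^2 ds (the drift term does not contribute). Here b(s) = 8*s^3, so
  b(s)^2 = 64*s^6.
Integrating from 0 to t:
  <X>_t = int_0^t (64*s^6) ds = 64*t^7/7.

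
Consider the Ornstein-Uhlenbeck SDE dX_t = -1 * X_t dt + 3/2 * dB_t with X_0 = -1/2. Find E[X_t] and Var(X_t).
E[X_t] = -exp(-t)/2; Var(X_t) = 9/8 - 9*exp(-2*t)/8

The OU SDE dX = -theta X dt + sigma dB admits the integrating factor exp(theta t): d(exp(theta t) X_t) = sigma exp(theta t) dB_t. Integrating from 0 to t:
  X_t = x_0 * exp(-theta t) + sigma * int_0^t exp(-theta (t-s)) dB_s.
The Itô integral has mean 0 and (by the Itô isometry) variance sigma^2 * int_0^t exp(-2 theta (t - s)) ds = sigma^2 * (1 - exp(-2 theta t)) / (2 theta).
With theta = 1, sigma = 3/2, x_0 = -1/2:
  E[X_t] = -1/2 * exp(-1 t) = -exp(-t)/2
  Var(X_t) = (3/2)^2 * (1 - exp(-2*1 t)) / (2 * 1) = 9/8 - 9*exp(-2*t)/8.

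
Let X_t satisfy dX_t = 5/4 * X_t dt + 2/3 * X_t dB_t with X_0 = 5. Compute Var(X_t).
Var(X_t) = 25*(exp(4*t/9) - 1)*exp(5*t/2)

For GBM dX = mu X dt + sigma X dB with X_0 = x_0, apply Itô to Y = log X: dY = (mu - sigma^2/2) dt + sigma dB, so Y_t = log(x_0) + (mu - sigma^2/2) t + sigma B_t and hence X_t = x_0 * exp((mu - sigma^2/2) t + sigma B_t).
With mu = 5/4, sigma = 2/3, x_0 = 5, this gives:
  X_t = 5 * exp((37/36) * t + (2/3) * B_t).
Since sigma*B_t ~ Normal(0, sigma^2 t), E[exp(sigma*B_t)] = exp(sigma^2 t / 2); so E[X_t] = x_0 * exp((mu - sigma^2/2) t) * exp(sigma^2 t / 2) = x_0 * exp(mu t) = 5*exp(5*t/4).
Var(X_t) = E[X_t^2] - (E[X_t])^2 = x_0^2 * exp(2 mu t) * (exp(sigma^2 t) - 1) = 25*(exp(4*t/9) - 1)*exp(5*t/2).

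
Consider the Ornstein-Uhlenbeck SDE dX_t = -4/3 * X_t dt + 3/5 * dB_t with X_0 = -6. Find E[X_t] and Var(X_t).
E[X_t] = -6*exp(-4*t/3); Var(X_t) = 27/200 - 27*exp(-8*t/3)/200

The OU SDE dX = -theta X dt + sigma dB admits the integrating factor exp(theta t): d(exp(theta t) X_t) = sigma exp(theta t) dB_t. Integrating from 0 to t:
  X_t = x_0 * exp(-theta t) + sigma * int_0^t exp(-theta (t-s)) dB_s.
The Itô integral has mean 0 and (by the Itô isometry) variance sigma^2 * int_0^t exp(-2 theta (t - s)) ds = sigma^2 * (1 - exp(-2 theta t)) / (2 theta).
With theta = 4/3, sigma = 3/5, x_0 = -6:
  E[X_t] = -6 * exp(-4/3 t) = -6*exp(-4*t/3)
  Var(X_t) = (3/5)^2 * (1 - exp(-2*4/3 t)) / (2 * 4/3) = 27/200 - 27*exp(-8*t/3)/200.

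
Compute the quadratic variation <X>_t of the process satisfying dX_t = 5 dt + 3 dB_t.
<X>_t = 9*t

For an Itô process dX_t = a(t) dt + b(t) dB_t, the quadratic variation is <X>_t = int_0^t b(s)^2 ds (the drift term does not contribute). Here b(s) = 3, so
  b(s)^2 = 9.
Integrating from 0 to t:
  <X>_t = int_0^t (9) ds = 9*t.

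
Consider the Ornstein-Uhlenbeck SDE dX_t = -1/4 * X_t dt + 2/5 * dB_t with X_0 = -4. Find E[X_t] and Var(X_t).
E[X_t] = -4*exp(-t/4); Var(X_t) = 8/25 - 8*exp(-t/2)/25

The OU SDE dX = -theta X dt + sigma dB admits the integrating factor exp(theta t): d(exp(theta t) X_t) = sigma exp(theta t) dB_t. Integrating from 0 to t:
  X_t = x_0 * exp(-theta t) + sigma * int_0^t exp(-theta (t-s)) dB_s.
The Itô integral has mean 0 and (by the Itô isometry) variance sigma^2 * int_0^t exp(-2 theta (t - s)) ds = sigma^2 * (1 - exp(-2 theta t)) / (2 theta).
With theta = 1/4, sigma = 2/5, x_0 = -4:
  E[X_t] = -4 * exp(-1/4 t) = -4*exp(-t/4)
  Var(X_t) = (2/5)^2 * (1 - exp(-2*1/4 t)) / (2 * 1/4) = 8/25 - 8*exp(-t/2)/25.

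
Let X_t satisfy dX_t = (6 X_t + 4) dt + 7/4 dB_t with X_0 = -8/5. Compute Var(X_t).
Var(X_t) = 49*exp(12*t)/192 - 49/192

The variance V(t) = Var(X_t) satisfies V'(t) = 2 a V(t) + c^2 with V(0) = 0 (drift coefficient is linear in X, diffusion is constant). With a = 6, c = 7/4, the solution is
  V(t) = (c^2 / (2 a)) * (exp(2 a t) - 1)
       = ((7/4)^2 / (2*6)) * (exp(12 t) - 1)
       = 49*exp(12*t)/192 - 49/192.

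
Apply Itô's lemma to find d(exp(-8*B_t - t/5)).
d(exp(-8*B_t - t/5)) = (159*exp(-8*B_t - t/5)/5) dt + (-8*exp(-8*B_t - t/5)) dB_t

Itô's formula for f(t, x): d f(t, B_t) = (f_t + (1/2) f_xx) dt + f_x dB_t. Compute partials of f(t, x) = exp(-t/5 - 8*x):
  f_t(t,x)  = -exp(-t/5 - 8*x)/5
  f_x(t,x)  = -8*exp(-t/5 - 8*x)
  f_xx(t,x) = 64*exp(-t/5 - 8*x)
Assemble drift = f_t + (1/2) f_xx = 159*exp(-t/5 - 8*x)/5 and diffusion = f_x = -8*exp(-t/5 - 8*x). Substituting x = B_t:
  d(exp(-8*B_t - t/5)) = (159*exp(-8*B_t - t/5)/5) dt + (-8*exp(-8*B_t - t/5)) dB_t.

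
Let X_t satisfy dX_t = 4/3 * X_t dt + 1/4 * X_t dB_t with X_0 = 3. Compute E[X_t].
E[X_t] = 3*exp(4*t/3)

For GBM dX = mu X dt + sigma X dB with X_0 = x_0, apply Itô to Y = log X: dY = (mu - sigma^2/2) dt + sigma dB, so Y_t = log(x_0) + (mu - sigma^2/2) t + sigma B_t and hence X_t = x_0 * exp((mu - sigma^2/2) t + sigma B_t).
With mu = 4/3, sigma = 1/4, x_0 = 3, this gives:
  X_t = 3 * exp((125/96) * t + (1/4) * B_t).
Since sigma*B_t ~ Normal(0, sigma^2 t), E[exp(sigma*B_t)] = exp(sigma^2 t / 2); so E[X_t] = x_0 * exp((mu - sigma^2/2) t) * exp(sigma^2 t / 2) = x_0 * exp(mu t) = 3*exp(4*t/3).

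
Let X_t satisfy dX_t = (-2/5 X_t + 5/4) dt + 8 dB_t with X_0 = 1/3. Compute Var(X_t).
Var(X_t) = 80 - 80*exp(-4*t/5)

The variance V(t) = Var(X_t) satisfies V'(t) = 2 a V(t) + c^2 with V(0) = 0 (drift coefficient is linear in X, diffusion is constant). With a = -2/5, c = 8, the solution is
  V(t) = (c^2 / (2 a)) * (exp(2 a t) - 1)
       = (8^2 / (2*(-2/5))) * (exp((-4/5) t) - 1)
       = 80 - 80*exp(-4*t/5).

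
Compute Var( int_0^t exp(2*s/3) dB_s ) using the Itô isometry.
Var = 3*exp(4*t/3)/4 - 3/4

The Itô integral of a deterministic integrand f(s) has mean 0 because each increment f(s) * (B_{s+ds} - B_s) has mean 0. By the Itô isometry:
  Var( int_0^t f(s) dB_s ) = E[ (int_0^t f(s) dB_s)^2 ] = int_0^t f(s)^2 ds.
Here f(s) = exp(2*s/3), so f(s)^2 = exp(4*s/3). Integrate:
  int_0^t (exp(4*s/3)) ds = 3*exp(4*t/3)/4 - 3/4.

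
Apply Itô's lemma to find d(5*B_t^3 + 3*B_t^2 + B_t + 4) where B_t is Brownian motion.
d(5*B_t^3 + 3*B_t^2 + B_t + 4) = (15*B_t + 3) dt + (15*B_t^2 + 6*B_t + 1) dB_t

Itô's formula for f(B_t) gives d f(B_t) = f'(B_t) dB_t + (1/2) f''(B_t) dt. Compute derivatives of f(x) = 5*x^3 + 3*x^2 + x + 4:
  f'(x)  = 15*x^2 + 6*x + 1
  f''(x) = 30*x + 6
Substitute x = B_t and multiply the f'' term by 1/2:
  drift     = (1/2) * (30*x + 6) evaluated at B_t = 15*B_t + 3
  diffusion = (15*x^2 + 6*x + 1) evaluated at B_t = 15*B_t^2 + 6*B_t + 1
Therefore d(5*B_t^3 + 3*B_t^2 + B_t + 4) = (15*B_t + 3) dt + (15*B_t^2 + 6*B_t + 1) dB_t.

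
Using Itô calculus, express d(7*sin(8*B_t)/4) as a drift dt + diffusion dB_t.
d(7*sin(8*B_t)/4) = (-56*sin(8*B_t)) dt + (14*cos(8*B_t)) dB_t

Itô's formula for f(B_t) gives d f(B_t) = f'(B_t) dB_t + (1/2) f''(B_t) dt. Compute derivatives of f(x) = 7*sin(8*x)/4:
  f'(x)  = 14*cos(8*x)
  f''(x) = -112*sin(8*x)
Substitute x = B_t and multiply the f'' term by 1/2:
  drift     = (1/2) * (-112*sin(8*x)) evaluated at B_t = -56*sin(8*B_t)
  diffusion = (14*cos(8*x)) evaluated at B_t = 14*cos(8*B_t)
Therefore d(7*sin(8*B_t)/4) = (-56*sin(8*B_t)) dt + (14*cos(8*B_t)) dB_t.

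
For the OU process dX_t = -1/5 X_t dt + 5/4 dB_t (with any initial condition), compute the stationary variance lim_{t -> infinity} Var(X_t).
lim Var(X_t) = 125/32

The OU SDE dX = -theta X dt + sigma dB admits the integrating factor exp(theta t): d(exp(theta t) X_t) = sigma exp(theta t) dB_t. Integrating from 0 to t gives X_t = x_0 * exp(-theta t) + sigma * int_0^t exp(-theta (t-s)) dB_s for any initial x_0. The Itô integral has variance (by the Itô isometry) sigma^2 * int_0^t exp(-2 theta (t - s)) ds = sigma^2 * (1 - exp(-2 theta t)) / (2 theta), independent of x_0.
With theta = 1/5, sigma = 5/4:
  Var(X_t) = (5/4)^2 * (1 - exp(-2*1/5 t)) / (2 * 1/5) = 125/32 - 125*exp(-2*t/5)/32.
As t -> infinity, exp(-2*1/5 t) -> 0, so the stationary variance is sigma^2 / (2 theta) = 125/32.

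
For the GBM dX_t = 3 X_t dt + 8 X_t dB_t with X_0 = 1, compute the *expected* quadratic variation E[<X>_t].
E[<X>_t] = 32*exp(70*t)/35 - 32/35

<X>_t = int_0^t (8 * X_s)^2 ds. Taking expectation inside the integral: E[<X>_t] = 8^2 * int_0^t E[X_s^2] ds. For GBM, E[X_s^2] = x_0^2 * exp((2 mu + sigma^2) s). Integrating:
  E[<X>_t] = 8^2 * 1^2 * (exp((2*3 + 8^2) t) - 1) / (2*3 + 8^2)
           = 8^2 * 1^2 * (exp(70 t) - 1) / 70 = 32*exp(70*t)/35 - 32/35.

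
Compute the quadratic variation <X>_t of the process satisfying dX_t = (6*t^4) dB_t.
<X>_t = 4*t^9

For an Itô process dX_t = a(t) dt + b(t) dB_t, the quadratic variation is <X>_t = int_0^t b(s)^2 ds (the drift term does not contribute). Here b(s) = 6*s^4, so
  b(s)^2 = 36*s^8.
Integrating from 0 to t:
  <X>_t = int_0^t (36*s^8) ds = 4*t^9.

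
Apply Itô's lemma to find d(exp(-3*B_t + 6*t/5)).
d(exp(-3*B_t + 6*t/5)) = (57*exp(-3*B_t + 6*t/5)/10) dt + (-3*exp(-3*B_t + 6*t/5)) dB_t

Itô's formula for f(t, x): d f(t, B_t) = (f_t + (1/2) f_xx) dt + f_x dB_t. Compute partials of f(t, x) = exp(6*t/5 - 3*x):
  f_t(t,x)  = 6*exp(6*t/5 - 3*x)/5
  f_x(t,x)  = -3*exp(6*t/5 - 3*x)
  f_xx(t,x) = 9*exp(6*t/5 - 3*x)
Assemble drift = f_t + (1/2) f_xx = 57*exp(6*t/5 - 3*x)/10 and diffusion = f_x = -3*exp(6*t/5 - 3*x). Substituting x = B_t:
  d(exp(-3*B_t + 6*t/5)) = (57*exp(-3*B_t + 6*t/5)/10) dt + (-3*exp(-3*B_t + 6*t/5)) dB_t.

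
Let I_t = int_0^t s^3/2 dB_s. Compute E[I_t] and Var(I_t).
E[I_t] = 0; Var(I_t) = t^7/28

The Itô integral of a deterministic integrand f(s) has mean 0 because each increment f(s) * (B_{s+ds} - B_s) has mean 0. By the Itô isometry:
  Var( int_0^t f(s) dB_s ) = E[ (int_0^t f(s) dB_s)^2 ] = int_0^t f(s)^2 ds.
Here f(s) = s^3/2, so f(s)^2 = s^6/4. Integrate:
  int_0^t (s^6/4) ds = t^7/28.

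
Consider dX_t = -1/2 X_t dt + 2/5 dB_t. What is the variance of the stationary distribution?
lim Var(X_t) = 4/25

The OU SDE dX = -theta X dt + sigma dB admits the integrating factor exp(theta t): d(exp(theta t) X_t) = sigma exp(theta t) dB_t. Integrating from 0 to t gives X_t = x_0 * exp(-theta t) + sigma * int_0^t exp(-theta (t-s)) dB_s for any initial x_0. The Itô integral has variance (by the Itô isometry) sigma^2 * int_0^t exp(-2 theta (t - s)) ds = sigma^2 * (1 - exp(-2 theta t)) / (2 theta), independent of x_0.
With theta = 1/2, sigma = 2/5:
  Var(X_t) = (2/5)^2 * (1 - exp(-2*1/2 t)) / (2 * 1/2) = 4/25 - 4*exp(-t)/25.
As t -> infinity, exp(-2*1/2 t) -> 0, so the stationary variance is sigma^2 / (2 theta) = 4/25.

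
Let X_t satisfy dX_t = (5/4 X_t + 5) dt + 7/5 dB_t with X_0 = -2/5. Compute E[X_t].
E[X_t] = 18*exp(5*t/4)/5 - 4

Taking expectations and using E[dB_t] = 0, the mean m(t) = E[X_t] satisfies the ODE m'(t) = a m(t) + b with m(0) = x_0. With a = 5/4, b = 5, x_0 = -2/5, the solution is
  m(t) = x_0 * exp(a t) + (b/a) * (exp(a t) - 1)
       = (-2/5) * exp((5/4) t) + (5/(5/4)) * (exp((5/4) t) - 1)
       = 18*exp(5*t/4)/5 - 4.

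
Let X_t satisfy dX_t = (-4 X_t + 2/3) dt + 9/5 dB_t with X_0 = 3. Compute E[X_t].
E[X_t] = 1/6 + 17*exp(-4*t)/6

Taking expectations and using E[dB_t] = 0, the mean m(t) = E[X_t] satisfies the ODE m'(t) = a m(t) + b with m(0) = x_0. With a = -4, b = 2/3, x_0 = 3, the solution is
  m(t) = x_0 * exp(a t) + (b/a) * (exp(a t) - 1)
       = 3 * exp((-4) t) + ((2/3)/(-4)) * (exp((-4) t) - 1)
       = 1/6 + 17*exp(-4*t)/6.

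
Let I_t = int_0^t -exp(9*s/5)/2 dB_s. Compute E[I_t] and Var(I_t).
E[I_t] = 0; Var(I_t) = 5*exp(18*t/5)/72 - 5/72

The Itô integral of a deterministic integrand f(s) has mean 0 because each increment f(s) * (B_{s+ds} - B_s) has mean 0. By the Itô isometry:
  Var( int_0^t f(s) dB_s ) = E[ (int_0^t f(s) dB_s)^2 ] = int_0^t f(s)^2 ds.
Here f(s) = -exp(9*s/5)/2, so f(s)^2 = exp(18*s/5)/4. Integrate:
  int_0^t (exp(18*s/5)/4) ds = 5*exp(18*t/5)/72 - 5/72.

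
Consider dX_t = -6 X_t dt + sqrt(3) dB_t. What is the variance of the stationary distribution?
lim Var(X_t) = 1/4

The OU SDE dX = -theta X dt + sigma dB admits the integrating factor exp(theta t): d(exp(theta t) X_t) = sigma exp(theta t) dB_t. Integrating from 0 to t gives X_t = x_0 * exp(-theta t) + sigma * int_0^t exp(-theta (t-s)) dB_s for any initial x_0. The Itô integral has variance (by the Itô isometry) sigma^2 * int_0^t exp(-2 theta (t - s)) ds = sigma^2 * (1 - exp(-2 theta t)) / (2 theta), independent of x_0.
With theta = 6, sigma = sqrt(3):
  Var(X_t) = (sqrt(3))^2 * (1 - exp(-2*6 t)) / (2 * 6) = 1/4 - exp(-12*t)/4.
As t -> infinity, exp(-2*6 t) -> 0, so the stationary variance is sigma^2 / (2 theta) = 1/4.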